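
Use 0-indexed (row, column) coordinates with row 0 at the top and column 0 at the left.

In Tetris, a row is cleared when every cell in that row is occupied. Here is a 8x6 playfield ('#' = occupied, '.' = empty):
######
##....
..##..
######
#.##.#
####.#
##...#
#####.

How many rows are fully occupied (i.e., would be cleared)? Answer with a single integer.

Check each row:
  row 0: 0 empty cells -> FULL (clear)
  row 1: 4 empty cells -> not full
  row 2: 4 empty cells -> not full
  row 3: 0 empty cells -> FULL (clear)
  row 4: 2 empty cells -> not full
  row 5: 1 empty cell -> not full
  row 6: 3 empty cells -> not full
  row 7: 1 empty cell -> not full
Total rows cleared: 2

Answer: 2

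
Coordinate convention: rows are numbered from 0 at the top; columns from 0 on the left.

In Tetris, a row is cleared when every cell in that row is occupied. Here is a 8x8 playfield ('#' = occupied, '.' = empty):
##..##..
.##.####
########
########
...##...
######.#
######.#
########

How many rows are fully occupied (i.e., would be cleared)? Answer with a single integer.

Check each row:
  row 0: 4 empty cells -> not full
  row 1: 2 empty cells -> not full
  row 2: 0 empty cells -> FULL (clear)
  row 3: 0 empty cells -> FULL (clear)
  row 4: 6 empty cells -> not full
  row 5: 1 empty cell -> not full
  row 6: 1 empty cell -> not full
  row 7: 0 empty cells -> FULL (clear)
Total rows cleared: 3

Answer: 3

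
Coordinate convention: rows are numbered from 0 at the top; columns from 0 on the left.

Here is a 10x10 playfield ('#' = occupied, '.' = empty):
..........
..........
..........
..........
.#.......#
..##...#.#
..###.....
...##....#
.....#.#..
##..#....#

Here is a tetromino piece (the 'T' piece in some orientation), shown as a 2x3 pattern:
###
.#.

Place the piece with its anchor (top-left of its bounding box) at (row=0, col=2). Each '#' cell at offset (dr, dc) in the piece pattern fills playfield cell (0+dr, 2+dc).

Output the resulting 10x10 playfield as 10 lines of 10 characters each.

Fill (0+0,2+0) = (0,2)
Fill (0+0,2+1) = (0,3)
Fill (0+0,2+2) = (0,4)
Fill (0+1,2+1) = (1,3)

Answer: ..###.....
...#......
..........
..........
.#.......#
..##...#.#
..###.....
...##....#
.....#.#..
##..#....#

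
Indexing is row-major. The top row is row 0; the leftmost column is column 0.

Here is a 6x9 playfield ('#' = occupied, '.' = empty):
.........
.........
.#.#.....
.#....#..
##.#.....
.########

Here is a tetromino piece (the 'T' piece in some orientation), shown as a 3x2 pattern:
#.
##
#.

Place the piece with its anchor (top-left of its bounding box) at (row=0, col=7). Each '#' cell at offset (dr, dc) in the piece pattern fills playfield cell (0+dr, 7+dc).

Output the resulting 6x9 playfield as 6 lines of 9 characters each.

Fill (0+0,7+0) = (0,7)
Fill (0+1,7+0) = (1,7)
Fill (0+1,7+1) = (1,8)
Fill (0+2,7+0) = (2,7)

Answer: .......#.
.......##
.#.#...#.
.#....#..
##.#.....
.########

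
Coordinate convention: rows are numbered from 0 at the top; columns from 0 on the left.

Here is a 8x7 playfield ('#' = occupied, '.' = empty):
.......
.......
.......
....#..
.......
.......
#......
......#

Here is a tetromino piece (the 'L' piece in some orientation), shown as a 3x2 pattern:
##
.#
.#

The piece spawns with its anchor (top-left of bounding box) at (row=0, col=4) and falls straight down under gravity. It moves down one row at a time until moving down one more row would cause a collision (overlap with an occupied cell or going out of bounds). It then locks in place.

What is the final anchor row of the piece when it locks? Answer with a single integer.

Answer: 2

Derivation:
Spawn at (row=0, col=4). Try each row:
  row 0: fits
  row 1: fits
  row 2: fits
  row 3: blocked -> lock at row 2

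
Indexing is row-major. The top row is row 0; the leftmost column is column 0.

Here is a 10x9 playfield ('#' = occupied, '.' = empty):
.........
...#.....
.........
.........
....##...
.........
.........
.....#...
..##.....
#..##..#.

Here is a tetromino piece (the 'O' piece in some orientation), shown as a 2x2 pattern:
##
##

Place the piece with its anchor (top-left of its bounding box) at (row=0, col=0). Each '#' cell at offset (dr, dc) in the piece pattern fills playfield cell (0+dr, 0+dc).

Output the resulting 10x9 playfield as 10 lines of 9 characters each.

Fill (0+0,0+0) = (0,0)
Fill (0+0,0+1) = (0,1)
Fill (0+1,0+0) = (1,0)
Fill (0+1,0+1) = (1,1)

Answer: ##.......
##.#.....
.........
.........
....##...
.........
.........
.....#...
..##.....
#..##..#.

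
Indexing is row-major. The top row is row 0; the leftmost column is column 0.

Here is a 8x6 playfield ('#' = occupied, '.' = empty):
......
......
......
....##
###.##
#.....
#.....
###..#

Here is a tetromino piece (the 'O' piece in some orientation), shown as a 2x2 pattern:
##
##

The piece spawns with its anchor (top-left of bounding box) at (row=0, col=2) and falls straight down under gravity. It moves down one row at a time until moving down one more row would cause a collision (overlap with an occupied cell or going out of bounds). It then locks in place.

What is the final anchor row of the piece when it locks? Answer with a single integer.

Spawn at (row=0, col=2). Try each row:
  row 0: fits
  row 1: fits
  row 2: fits
  row 3: blocked -> lock at row 2

Answer: 2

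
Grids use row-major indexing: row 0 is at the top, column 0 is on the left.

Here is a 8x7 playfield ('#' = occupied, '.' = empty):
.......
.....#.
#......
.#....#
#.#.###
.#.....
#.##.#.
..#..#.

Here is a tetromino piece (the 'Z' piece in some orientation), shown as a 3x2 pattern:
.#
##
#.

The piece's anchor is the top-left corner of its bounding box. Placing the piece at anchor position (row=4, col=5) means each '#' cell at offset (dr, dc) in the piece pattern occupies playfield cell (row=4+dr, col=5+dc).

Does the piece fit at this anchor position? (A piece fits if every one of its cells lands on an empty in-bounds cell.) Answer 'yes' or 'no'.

Answer: no

Derivation:
Check each piece cell at anchor (4, 5):
  offset (0,1) -> (4,6): occupied ('#') -> FAIL
  offset (1,0) -> (5,5): empty -> OK
  offset (1,1) -> (5,6): empty -> OK
  offset (2,0) -> (6,5): occupied ('#') -> FAIL
All cells valid: no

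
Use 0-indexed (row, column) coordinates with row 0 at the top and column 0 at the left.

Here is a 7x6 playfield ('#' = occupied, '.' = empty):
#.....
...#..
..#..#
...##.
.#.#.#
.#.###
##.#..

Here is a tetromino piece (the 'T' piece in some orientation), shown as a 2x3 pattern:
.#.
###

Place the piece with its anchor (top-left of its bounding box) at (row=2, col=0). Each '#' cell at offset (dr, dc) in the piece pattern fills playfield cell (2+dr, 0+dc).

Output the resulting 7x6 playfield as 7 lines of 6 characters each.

Fill (2+0,0+1) = (2,1)
Fill (2+1,0+0) = (3,0)
Fill (2+1,0+1) = (3,1)
Fill (2+1,0+2) = (3,2)

Answer: #.....
...#..
.##..#
#####.
.#.#.#
.#.###
##.#..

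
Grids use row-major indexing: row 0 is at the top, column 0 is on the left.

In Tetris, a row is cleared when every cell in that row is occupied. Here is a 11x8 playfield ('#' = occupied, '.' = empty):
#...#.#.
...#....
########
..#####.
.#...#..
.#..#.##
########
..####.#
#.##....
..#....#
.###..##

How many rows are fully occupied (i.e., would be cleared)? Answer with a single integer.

Check each row:
  row 0: 5 empty cells -> not full
  row 1: 7 empty cells -> not full
  row 2: 0 empty cells -> FULL (clear)
  row 3: 3 empty cells -> not full
  row 4: 6 empty cells -> not full
  row 5: 4 empty cells -> not full
  row 6: 0 empty cells -> FULL (clear)
  row 7: 3 empty cells -> not full
  row 8: 5 empty cells -> not full
  row 9: 6 empty cells -> not full
  row 10: 3 empty cells -> not full
Total rows cleared: 2

Answer: 2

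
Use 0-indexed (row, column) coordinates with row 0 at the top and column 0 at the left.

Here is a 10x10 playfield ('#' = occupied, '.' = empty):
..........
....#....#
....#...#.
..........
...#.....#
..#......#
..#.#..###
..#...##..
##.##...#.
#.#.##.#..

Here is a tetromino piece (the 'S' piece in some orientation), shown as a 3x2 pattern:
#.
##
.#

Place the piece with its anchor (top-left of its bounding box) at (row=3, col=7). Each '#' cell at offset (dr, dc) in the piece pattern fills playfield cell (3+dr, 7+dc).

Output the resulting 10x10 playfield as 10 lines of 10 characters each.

Fill (3+0,7+0) = (3,7)
Fill (3+1,7+0) = (4,7)
Fill (3+1,7+1) = (4,8)
Fill (3+2,7+1) = (5,8)

Answer: ..........
....#....#
....#...#.
.......#..
...#...###
..#.....##
..#.#..###
..#...##..
##.##...#.
#.#.##.#..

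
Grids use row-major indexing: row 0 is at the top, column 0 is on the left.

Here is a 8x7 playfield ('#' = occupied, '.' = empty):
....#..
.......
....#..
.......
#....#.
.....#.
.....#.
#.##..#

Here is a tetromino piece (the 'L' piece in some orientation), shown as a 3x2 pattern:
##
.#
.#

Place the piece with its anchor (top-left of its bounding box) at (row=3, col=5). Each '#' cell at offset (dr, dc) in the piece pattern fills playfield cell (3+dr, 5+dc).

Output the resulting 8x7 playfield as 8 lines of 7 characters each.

Fill (3+0,5+0) = (3,5)
Fill (3+0,5+1) = (3,6)
Fill (3+1,5+1) = (4,6)
Fill (3+2,5+1) = (5,6)

Answer: ....#..
.......
....#..
.....##
#....##
.....##
.....#.
#.##..#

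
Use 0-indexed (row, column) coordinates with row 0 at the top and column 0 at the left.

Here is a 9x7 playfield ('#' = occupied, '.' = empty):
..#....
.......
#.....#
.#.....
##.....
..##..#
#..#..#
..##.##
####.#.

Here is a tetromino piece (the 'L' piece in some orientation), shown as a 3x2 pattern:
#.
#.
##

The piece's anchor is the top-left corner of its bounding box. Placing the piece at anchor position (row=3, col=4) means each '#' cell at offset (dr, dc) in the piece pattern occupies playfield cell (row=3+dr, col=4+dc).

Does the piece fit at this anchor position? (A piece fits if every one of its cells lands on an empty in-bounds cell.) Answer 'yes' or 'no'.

Answer: yes

Derivation:
Check each piece cell at anchor (3, 4):
  offset (0,0) -> (3,4): empty -> OK
  offset (1,0) -> (4,4): empty -> OK
  offset (2,0) -> (5,4): empty -> OK
  offset (2,1) -> (5,5): empty -> OK
All cells valid: yes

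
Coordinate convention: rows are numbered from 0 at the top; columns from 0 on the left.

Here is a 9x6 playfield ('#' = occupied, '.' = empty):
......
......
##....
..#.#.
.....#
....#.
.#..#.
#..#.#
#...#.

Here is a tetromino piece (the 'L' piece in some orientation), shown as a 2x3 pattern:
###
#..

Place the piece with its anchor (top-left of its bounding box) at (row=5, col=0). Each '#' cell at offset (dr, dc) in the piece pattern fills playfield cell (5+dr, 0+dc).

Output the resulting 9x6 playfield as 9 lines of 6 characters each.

Answer: ......
......
##....
..#.#.
.....#
###.#.
##..#.
#..#.#
#...#.

Derivation:
Fill (5+0,0+0) = (5,0)
Fill (5+0,0+1) = (5,1)
Fill (5+0,0+2) = (5,2)
Fill (5+1,0+0) = (6,0)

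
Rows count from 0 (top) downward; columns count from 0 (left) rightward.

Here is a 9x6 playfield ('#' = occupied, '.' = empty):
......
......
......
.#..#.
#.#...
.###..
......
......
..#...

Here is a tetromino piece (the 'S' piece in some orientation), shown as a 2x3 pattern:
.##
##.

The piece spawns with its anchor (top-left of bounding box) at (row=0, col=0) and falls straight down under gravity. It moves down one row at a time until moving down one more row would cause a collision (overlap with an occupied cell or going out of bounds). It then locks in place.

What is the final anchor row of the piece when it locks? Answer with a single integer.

Spawn at (row=0, col=0). Try each row:
  row 0: fits
  row 1: fits
  row 2: blocked -> lock at row 1

Answer: 1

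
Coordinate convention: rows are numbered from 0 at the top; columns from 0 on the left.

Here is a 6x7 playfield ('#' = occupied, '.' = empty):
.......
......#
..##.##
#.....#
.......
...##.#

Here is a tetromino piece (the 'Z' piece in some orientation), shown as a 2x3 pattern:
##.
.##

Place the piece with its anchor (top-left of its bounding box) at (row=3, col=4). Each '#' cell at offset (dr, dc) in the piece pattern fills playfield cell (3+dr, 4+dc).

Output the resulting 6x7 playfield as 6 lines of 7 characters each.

Answer: .......
......#
..##.##
#...###
.....##
...##.#

Derivation:
Fill (3+0,4+0) = (3,4)
Fill (3+0,4+1) = (3,5)
Fill (3+1,4+1) = (4,5)
Fill (3+1,4+2) = (4,6)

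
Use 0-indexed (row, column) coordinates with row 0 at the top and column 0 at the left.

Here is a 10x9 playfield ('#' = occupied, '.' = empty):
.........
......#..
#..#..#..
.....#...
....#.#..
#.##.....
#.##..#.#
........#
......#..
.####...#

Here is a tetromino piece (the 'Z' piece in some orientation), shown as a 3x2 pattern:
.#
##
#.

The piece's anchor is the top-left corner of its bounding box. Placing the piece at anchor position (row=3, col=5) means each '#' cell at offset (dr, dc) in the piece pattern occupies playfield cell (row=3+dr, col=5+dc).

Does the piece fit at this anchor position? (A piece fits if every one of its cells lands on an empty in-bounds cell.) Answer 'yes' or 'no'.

Answer: no

Derivation:
Check each piece cell at anchor (3, 5):
  offset (0,1) -> (3,6): empty -> OK
  offset (1,0) -> (4,5): empty -> OK
  offset (1,1) -> (4,6): occupied ('#') -> FAIL
  offset (2,0) -> (5,5): empty -> OK
All cells valid: no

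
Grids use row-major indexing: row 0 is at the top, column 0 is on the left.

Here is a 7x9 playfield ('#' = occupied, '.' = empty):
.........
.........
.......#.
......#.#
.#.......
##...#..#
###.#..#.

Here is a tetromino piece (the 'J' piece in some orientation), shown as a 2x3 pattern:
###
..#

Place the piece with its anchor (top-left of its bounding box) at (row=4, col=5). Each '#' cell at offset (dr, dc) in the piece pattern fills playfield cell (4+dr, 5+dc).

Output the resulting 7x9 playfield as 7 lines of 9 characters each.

Fill (4+0,5+0) = (4,5)
Fill (4+0,5+1) = (4,6)
Fill (4+0,5+2) = (4,7)
Fill (4+1,5+2) = (5,7)

Answer: .........
.........
.......#.
......#.#
.#...###.
##...#.##
###.#..#.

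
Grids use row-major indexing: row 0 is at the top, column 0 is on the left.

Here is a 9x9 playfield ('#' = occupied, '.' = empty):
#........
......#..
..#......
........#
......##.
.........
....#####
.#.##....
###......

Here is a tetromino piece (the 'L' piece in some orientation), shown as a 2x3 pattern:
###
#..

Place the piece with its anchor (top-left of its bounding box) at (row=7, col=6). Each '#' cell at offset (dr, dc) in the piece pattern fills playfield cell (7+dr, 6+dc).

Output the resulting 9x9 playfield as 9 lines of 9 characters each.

Fill (7+0,6+0) = (7,6)
Fill (7+0,6+1) = (7,7)
Fill (7+0,6+2) = (7,8)
Fill (7+1,6+0) = (8,6)

Answer: #........
......#..
..#......
........#
......##.
.........
....#####
.#.##.###
###...#..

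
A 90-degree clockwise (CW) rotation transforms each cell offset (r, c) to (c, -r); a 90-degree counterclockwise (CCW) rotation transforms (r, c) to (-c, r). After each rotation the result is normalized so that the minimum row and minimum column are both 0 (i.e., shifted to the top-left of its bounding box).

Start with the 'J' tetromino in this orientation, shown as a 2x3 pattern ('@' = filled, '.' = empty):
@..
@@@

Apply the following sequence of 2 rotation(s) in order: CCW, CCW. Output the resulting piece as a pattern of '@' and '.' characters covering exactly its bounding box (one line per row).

Start:
@..
@@@
After rotation 1 (CCW):
.@
.@
@@
After rotation 2 (CCW):
@@@
..@

Answer: @@@
..@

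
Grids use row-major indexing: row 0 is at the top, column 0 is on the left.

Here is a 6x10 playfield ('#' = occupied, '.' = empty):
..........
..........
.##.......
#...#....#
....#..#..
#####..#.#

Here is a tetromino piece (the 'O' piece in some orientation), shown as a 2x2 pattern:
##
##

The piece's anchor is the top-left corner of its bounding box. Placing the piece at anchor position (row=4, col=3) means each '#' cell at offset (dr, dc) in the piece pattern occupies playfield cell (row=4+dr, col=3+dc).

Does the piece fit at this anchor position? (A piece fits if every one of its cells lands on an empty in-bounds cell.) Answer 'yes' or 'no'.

Answer: no

Derivation:
Check each piece cell at anchor (4, 3):
  offset (0,0) -> (4,3): empty -> OK
  offset (0,1) -> (4,4): occupied ('#') -> FAIL
  offset (1,0) -> (5,3): occupied ('#') -> FAIL
  offset (1,1) -> (5,4): occupied ('#') -> FAIL
All cells valid: no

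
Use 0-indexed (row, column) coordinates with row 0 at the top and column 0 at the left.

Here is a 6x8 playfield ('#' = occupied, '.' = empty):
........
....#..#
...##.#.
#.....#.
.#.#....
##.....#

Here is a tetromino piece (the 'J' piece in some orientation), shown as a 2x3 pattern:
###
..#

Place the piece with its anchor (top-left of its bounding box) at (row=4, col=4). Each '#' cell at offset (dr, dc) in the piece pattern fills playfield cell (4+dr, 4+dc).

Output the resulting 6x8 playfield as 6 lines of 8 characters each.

Fill (4+0,4+0) = (4,4)
Fill (4+0,4+1) = (4,5)
Fill (4+0,4+2) = (4,6)
Fill (4+1,4+2) = (5,6)

Answer: ........
....#..#
...##.#.
#.....#.
.#.####.
##....##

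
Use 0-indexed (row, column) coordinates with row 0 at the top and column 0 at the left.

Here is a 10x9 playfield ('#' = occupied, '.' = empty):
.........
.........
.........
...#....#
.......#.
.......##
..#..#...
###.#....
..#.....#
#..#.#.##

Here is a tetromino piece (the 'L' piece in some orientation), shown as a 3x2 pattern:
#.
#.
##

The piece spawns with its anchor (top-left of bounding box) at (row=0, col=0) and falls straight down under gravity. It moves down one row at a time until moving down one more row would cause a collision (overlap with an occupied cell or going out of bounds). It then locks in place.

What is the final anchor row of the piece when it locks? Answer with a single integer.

Spawn at (row=0, col=0). Try each row:
  row 0: fits
  row 1: fits
  row 2: fits
  row 3: fits
  row 4: fits
  row 5: blocked -> lock at row 4

Answer: 4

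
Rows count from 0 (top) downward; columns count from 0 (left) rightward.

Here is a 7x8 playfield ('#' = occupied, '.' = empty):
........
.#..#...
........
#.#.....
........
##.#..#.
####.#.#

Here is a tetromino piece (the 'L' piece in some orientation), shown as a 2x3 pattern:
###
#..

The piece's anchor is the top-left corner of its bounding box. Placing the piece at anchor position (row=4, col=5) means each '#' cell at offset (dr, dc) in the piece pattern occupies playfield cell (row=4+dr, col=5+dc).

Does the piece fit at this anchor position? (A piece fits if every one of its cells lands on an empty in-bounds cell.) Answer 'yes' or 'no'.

Check each piece cell at anchor (4, 5):
  offset (0,0) -> (4,5): empty -> OK
  offset (0,1) -> (4,6): empty -> OK
  offset (0,2) -> (4,7): empty -> OK
  offset (1,0) -> (5,5): empty -> OK
All cells valid: yes

Answer: yes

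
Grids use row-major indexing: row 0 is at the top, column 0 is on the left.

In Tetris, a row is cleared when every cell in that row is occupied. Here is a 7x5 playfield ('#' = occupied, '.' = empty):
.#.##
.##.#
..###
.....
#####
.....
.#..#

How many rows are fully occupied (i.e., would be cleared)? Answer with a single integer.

Answer: 1

Derivation:
Check each row:
  row 0: 2 empty cells -> not full
  row 1: 2 empty cells -> not full
  row 2: 2 empty cells -> not full
  row 3: 5 empty cells -> not full
  row 4: 0 empty cells -> FULL (clear)
  row 5: 5 empty cells -> not full
  row 6: 3 empty cells -> not full
Total rows cleared: 1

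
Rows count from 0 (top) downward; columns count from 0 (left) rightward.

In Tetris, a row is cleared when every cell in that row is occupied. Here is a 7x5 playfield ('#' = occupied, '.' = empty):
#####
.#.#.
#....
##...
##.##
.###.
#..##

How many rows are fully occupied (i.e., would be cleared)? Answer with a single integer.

Answer: 1

Derivation:
Check each row:
  row 0: 0 empty cells -> FULL (clear)
  row 1: 3 empty cells -> not full
  row 2: 4 empty cells -> not full
  row 3: 3 empty cells -> not full
  row 4: 1 empty cell -> not full
  row 5: 2 empty cells -> not full
  row 6: 2 empty cells -> not full
Total rows cleared: 1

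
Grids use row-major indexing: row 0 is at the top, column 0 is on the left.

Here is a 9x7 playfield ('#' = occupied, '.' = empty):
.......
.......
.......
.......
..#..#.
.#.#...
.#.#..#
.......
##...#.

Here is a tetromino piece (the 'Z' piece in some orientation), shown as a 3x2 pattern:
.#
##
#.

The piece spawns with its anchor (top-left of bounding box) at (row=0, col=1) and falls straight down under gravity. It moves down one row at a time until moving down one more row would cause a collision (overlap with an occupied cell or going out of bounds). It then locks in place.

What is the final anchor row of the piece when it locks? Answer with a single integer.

Spawn at (row=0, col=1). Try each row:
  row 0: fits
  row 1: fits
  row 2: fits
  row 3: blocked -> lock at row 2

Answer: 2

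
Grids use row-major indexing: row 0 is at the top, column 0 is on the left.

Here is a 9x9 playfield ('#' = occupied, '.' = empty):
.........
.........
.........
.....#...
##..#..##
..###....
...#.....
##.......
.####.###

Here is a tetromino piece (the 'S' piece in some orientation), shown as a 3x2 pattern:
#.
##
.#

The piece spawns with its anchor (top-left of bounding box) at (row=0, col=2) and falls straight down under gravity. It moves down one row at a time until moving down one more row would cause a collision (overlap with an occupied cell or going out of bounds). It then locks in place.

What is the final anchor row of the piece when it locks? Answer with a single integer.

Answer: 2

Derivation:
Spawn at (row=0, col=2). Try each row:
  row 0: fits
  row 1: fits
  row 2: fits
  row 3: blocked -> lock at row 2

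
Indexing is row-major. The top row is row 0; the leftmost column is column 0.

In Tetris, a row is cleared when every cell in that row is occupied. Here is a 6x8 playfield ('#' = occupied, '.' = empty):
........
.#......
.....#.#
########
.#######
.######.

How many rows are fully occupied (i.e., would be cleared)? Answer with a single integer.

Answer: 1

Derivation:
Check each row:
  row 0: 8 empty cells -> not full
  row 1: 7 empty cells -> not full
  row 2: 6 empty cells -> not full
  row 3: 0 empty cells -> FULL (clear)
  row 4: 1 empty cell -> not full
  row 5: 2 empty cells -> not full
Total rows cleared: 1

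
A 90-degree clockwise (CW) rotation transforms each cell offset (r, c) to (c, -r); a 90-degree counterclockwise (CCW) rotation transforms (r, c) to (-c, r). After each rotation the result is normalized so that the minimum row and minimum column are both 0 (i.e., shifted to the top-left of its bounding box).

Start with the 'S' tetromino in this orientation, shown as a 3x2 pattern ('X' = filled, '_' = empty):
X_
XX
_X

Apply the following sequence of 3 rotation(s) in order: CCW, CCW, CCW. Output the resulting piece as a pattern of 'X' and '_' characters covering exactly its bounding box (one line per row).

Start:
X_
XX
_X
After rotation 1 (CCW):
_XX
XX_
After rotation 2 (CCW):
X_
XX
_X
After rotation 3 (CCW):
_XX
XX_

Answer: _XX
XX_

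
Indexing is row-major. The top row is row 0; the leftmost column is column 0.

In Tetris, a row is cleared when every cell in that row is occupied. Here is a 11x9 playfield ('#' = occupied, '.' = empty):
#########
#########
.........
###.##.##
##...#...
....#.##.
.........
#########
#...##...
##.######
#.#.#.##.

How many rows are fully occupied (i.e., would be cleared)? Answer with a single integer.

Check each row:
  row 0: 0 empty cells -> FULL (clear)
  row 1: 0 empty cells -> FULL (clear)
  row 2: 9 empty cells -> not full
  row 3: 2 empty cells -> not full
  row 4: 6 empty cells -> not full
  row 5: 6 empty cells -> not full
  row 6: 9 empty cells -> not full
  row 7: 0 empty cells -> FULL (clear)
  row 8: 6 empty cells -> not full
  row 9: 1 empty cell -> not full
  row 10: 4 empty cells -> not full
Total rows cleared: 3

Answer: 3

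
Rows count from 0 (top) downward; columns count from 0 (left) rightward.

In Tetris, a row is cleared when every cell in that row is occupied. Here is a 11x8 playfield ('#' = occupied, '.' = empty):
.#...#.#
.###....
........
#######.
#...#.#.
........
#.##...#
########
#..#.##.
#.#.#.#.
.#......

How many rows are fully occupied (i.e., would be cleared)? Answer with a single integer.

Check each row:
  row 0: 5 empty cells -> not full
  row 1: 5 empty cells -> not full
  row 2: 8 empty cells -> not full
  row 3: 1 empty cell -> not full
  row 4: 5 empty cells -> not full
  row 5: 8 empty cells -> not full
  row 6: 4 empty cells -> not full
  row 7: 0 empty cells -> FULL (clear)
  row 8: 4 empty cells -> not full
  row 9: 4 empty cells -> not full
  row 10: 7 empty cells -> not full
Total rows cleared: 1

Answer: 1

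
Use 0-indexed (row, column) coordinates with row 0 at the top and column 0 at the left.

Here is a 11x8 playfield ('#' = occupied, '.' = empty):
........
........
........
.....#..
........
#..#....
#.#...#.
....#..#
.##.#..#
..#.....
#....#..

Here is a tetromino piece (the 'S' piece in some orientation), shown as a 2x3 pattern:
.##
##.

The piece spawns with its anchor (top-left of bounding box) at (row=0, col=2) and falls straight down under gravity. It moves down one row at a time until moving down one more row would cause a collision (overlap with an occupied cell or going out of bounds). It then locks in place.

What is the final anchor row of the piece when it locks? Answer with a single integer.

Spawn at (row=0, col=2). Try each row:
  row 0: fits
  row 1: fits
  row 2: fits
  row 3: fits
  row 4: blocked -> lock at row 3

Answer: 3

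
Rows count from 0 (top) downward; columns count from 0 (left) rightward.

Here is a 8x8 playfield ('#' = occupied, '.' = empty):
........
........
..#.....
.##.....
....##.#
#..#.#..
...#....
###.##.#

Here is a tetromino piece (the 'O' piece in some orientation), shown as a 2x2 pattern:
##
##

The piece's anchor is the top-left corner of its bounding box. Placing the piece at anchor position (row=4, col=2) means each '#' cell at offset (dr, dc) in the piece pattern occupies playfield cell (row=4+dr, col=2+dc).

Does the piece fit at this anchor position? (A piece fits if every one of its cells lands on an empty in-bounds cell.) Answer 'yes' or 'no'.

Check each piece cell at anchor (4, 2):
  offset (0,0) -> (4,2): empty -> OK
  offset (0,1) -> (4,3): empty -> OK
  offset (1,0) -> (5,2): empty -> OK
  offset (1,1) -> (5,3): occupied ('#') -> FAIL
All cells valid: no

Answer: no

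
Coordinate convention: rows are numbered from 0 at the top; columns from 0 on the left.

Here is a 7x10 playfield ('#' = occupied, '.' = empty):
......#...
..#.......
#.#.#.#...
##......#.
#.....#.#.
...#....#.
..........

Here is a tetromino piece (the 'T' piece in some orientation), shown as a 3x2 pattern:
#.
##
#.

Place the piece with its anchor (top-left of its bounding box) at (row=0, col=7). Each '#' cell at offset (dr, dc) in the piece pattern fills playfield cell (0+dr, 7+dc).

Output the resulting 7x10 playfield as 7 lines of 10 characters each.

Fill (0+0,7+0) = (0,7)
Fill (0+1,7+0) = (1,7)
Fill (0+1,7+1) = (1,8)
Fill (0+2,7+0) = (2,7)

Answer: ......##..
..#....##.
#.#.#.##..
##......#.
#.....#.#.
...#....#.
..........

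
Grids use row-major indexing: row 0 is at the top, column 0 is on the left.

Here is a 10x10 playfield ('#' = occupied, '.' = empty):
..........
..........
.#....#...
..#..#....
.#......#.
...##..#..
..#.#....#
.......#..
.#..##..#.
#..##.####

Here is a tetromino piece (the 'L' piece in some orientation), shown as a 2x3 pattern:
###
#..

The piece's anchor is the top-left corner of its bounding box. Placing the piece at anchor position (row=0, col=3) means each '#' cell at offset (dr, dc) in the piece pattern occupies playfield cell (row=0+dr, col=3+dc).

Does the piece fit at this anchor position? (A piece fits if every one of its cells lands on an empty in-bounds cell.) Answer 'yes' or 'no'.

Check each piece cell at anchor (0, 3):
  offset (0,0) -> (0,3): empty -> OK
  offset (0,1) -> (0,4): empty -> OK
  offset (0,2) -> (0,5): empty -> OK
  offset (1,0) -> (1,3): empty -> OK
All cells valid: yes

Answer: yes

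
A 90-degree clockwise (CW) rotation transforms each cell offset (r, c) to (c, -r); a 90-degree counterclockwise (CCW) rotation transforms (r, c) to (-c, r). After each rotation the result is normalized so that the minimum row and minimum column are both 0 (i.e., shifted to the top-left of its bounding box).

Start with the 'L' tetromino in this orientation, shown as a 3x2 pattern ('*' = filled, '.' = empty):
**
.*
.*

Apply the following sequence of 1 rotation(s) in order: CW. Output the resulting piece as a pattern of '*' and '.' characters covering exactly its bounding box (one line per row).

Answer: ..*
***

Derivation:
Start:
**
.*
.*
After rotation 1 (CW):
..*
***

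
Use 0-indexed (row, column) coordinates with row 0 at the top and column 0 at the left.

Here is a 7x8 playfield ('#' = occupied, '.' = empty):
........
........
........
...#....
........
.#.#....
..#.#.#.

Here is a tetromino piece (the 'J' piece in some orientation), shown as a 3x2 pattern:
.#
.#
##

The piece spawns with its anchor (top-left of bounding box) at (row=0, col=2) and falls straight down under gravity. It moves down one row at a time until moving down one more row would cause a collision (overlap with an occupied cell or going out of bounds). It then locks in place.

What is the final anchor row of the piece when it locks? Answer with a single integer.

Spawn at (row=0, col=2). Try each row:
  row 0: fits
  row 1: blocked -> lock at row 0

Answer: 0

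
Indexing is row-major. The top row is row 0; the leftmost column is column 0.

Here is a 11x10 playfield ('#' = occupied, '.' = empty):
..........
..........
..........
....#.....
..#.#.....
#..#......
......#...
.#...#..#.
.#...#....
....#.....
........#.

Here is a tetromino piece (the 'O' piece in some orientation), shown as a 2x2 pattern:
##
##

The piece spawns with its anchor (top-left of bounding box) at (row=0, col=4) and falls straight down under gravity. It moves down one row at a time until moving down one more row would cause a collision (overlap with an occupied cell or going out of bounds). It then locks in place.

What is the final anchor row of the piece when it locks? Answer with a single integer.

Answer: 1

Derivation:
Spawn at (row=0, col=4). Try each row:
  row 0: fits
  row 1: fits
  row 2: blocked -> lock at row 1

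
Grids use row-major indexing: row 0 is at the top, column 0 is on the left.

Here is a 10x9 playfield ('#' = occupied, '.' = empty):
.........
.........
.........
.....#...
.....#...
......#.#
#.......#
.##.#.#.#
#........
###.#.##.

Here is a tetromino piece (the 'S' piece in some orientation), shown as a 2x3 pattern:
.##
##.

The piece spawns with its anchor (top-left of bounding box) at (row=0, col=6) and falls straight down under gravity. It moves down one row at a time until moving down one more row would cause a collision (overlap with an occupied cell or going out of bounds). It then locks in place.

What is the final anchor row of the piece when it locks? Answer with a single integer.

Spawn at (row=0, col=6). Try each row:
  row 0: fits
  row 1: fits
  row 2: fits
  row 3: fits
  row 4: blocked -> lock at row 3

Answer: 3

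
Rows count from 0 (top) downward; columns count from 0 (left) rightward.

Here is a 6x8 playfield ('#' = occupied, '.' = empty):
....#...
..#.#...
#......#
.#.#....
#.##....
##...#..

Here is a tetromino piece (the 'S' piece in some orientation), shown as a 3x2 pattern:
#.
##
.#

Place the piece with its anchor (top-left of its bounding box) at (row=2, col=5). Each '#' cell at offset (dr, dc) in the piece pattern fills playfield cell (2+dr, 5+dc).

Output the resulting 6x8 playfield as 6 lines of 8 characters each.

Fill (2+0,5+0) = (2,5)
Fill (2+1,5+0) = (3,5)
Fill (2+1,5+1) = (3,6)
Fill (2+2,5+1) = (4,6)

Answer: ....#...
..#.#...
#....#.#
.#.#.##.
#.##..#.
##...#..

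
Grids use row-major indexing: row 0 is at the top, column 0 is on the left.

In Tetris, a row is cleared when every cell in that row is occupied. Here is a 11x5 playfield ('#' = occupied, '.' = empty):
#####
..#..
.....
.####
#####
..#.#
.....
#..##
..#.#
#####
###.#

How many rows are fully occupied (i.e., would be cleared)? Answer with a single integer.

Check each row:
  row 0: 0 empty cells -> FULL (clear)
  row 1: 4 empty cells -> not full
  row 2: 5 empty cells -> not full
  row 3: 1 empty cell -> not full
  row 4: 0 empty cells -> FULL (clear)
  row 5: 3 empty cells -> not full
  row 6: 5 empty cells -> not full
  row 7: 2 empty cells -> not full
  row 8: 3 empty cells -> not full
  row 9: 0 empty cells -> FULL (clear)
  row 10: 1 empty cell -> not full
Total rows cleared: 3

Answer: 3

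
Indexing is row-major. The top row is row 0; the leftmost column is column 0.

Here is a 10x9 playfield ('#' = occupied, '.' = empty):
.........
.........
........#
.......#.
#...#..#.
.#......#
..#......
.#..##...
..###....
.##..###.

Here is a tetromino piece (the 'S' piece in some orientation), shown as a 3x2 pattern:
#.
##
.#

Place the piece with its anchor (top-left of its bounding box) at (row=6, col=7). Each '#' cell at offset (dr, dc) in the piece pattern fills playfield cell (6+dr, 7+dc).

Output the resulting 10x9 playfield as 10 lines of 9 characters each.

Answer: .........
.........
........#
.......#.
#...#..#.
.#......#
..#....#.
.#..##.##
..###...#
.##..###.

Derivation:
Fill (6+0,7+0) = (6,7)
Fill (6+1,7+0) = (7,7)
Fill (6+1,7+1) = (7,8)
Fill (6+2,7+1) = (8,8)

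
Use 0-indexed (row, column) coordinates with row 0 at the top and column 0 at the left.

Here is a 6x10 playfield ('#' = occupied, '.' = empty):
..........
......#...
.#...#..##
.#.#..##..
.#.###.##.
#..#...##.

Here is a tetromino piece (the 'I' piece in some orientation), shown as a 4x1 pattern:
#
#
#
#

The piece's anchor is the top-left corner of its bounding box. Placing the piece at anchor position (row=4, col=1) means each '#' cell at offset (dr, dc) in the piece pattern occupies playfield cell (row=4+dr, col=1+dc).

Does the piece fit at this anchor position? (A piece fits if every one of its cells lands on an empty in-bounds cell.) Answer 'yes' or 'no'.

Answer: no

Derivation:
Check each piece cell at anchor (4, 1):
  offset (0,0) -> (4,1): occupied ('#') -> FAIL
  offset (1,0) -> (5,1): empty -> OK
  offset (2,0) -> (6,1): out of bounds -> FAIL
  offset (3,0) -> (7,1): out of bounds -> FAIL
All cells valid: no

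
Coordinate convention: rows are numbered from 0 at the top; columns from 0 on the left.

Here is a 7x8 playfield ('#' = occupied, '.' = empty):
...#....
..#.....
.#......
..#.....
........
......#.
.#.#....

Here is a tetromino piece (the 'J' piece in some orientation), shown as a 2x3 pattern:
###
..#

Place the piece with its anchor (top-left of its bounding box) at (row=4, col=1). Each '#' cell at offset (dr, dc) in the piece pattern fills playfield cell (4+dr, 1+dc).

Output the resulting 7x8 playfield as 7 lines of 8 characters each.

Fill (4+0,1+0) = (4,1)
Fill (4+0,1+1) = (4,2)
Fill (4+0,1+2) = (4,3)
Fill (4+1,1+2) = (5,3)

Answer: ...#....
..#.....
.#......
..#.....
.###....
...#..#.
.#.#....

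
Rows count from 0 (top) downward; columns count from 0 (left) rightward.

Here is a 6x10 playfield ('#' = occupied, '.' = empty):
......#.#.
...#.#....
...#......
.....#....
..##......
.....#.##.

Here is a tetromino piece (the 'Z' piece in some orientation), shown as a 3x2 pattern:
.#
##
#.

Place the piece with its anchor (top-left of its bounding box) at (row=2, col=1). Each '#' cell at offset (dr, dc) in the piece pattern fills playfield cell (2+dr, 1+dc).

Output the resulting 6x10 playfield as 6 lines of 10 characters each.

Fill (2+0,1+1) = (2,2)
Fill (2+1,1+0) = (3,1)
Fill (2+1,1+1) = (3,2)
Fill (2+2,1+0) = (4,1)

Answer: ......#.#.
...#.#....
..##......
.##..#....
.###......
.....#.##.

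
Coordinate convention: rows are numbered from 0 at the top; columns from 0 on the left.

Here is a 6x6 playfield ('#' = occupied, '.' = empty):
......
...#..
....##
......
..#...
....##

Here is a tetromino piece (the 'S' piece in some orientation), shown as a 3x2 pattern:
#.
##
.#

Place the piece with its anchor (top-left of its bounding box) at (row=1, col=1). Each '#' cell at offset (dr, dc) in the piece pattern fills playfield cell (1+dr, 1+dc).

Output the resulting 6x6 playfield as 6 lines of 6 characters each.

Fill (1+0,1+0) = (1,1)
Fill (1+1,1+0) = (2,1)
Fill (1+1,1+1) = (2,2)
Fill (1+2,1+1) = (3,2)

Answer: ......
.#.#..
.##.##
..#...
..#...
....##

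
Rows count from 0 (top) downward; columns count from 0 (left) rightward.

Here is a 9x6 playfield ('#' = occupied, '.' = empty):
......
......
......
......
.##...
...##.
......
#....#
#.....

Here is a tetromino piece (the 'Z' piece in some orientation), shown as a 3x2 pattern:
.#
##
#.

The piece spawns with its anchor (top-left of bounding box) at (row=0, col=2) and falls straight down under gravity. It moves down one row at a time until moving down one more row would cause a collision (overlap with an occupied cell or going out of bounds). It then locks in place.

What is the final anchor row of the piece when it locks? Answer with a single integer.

Answer: 1

Derivation:
Spawn at (row=0, col=2). Try each row:
  row 0: fits
  row 1: fits
  row 2: blocked -> lock at row 1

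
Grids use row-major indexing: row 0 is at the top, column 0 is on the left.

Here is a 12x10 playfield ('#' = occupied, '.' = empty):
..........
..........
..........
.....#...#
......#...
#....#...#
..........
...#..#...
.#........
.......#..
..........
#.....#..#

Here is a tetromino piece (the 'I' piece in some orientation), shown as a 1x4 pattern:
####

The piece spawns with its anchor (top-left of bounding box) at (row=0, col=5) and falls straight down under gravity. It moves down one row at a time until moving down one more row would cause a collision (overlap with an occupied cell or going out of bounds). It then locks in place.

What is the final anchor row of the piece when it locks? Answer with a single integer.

Spawn at (row=0, col=5). Try each row:
  row 0: fits
  row 1: fits
  row 2: fits
  row 3: blocked -> lock at row 2

Answer: 2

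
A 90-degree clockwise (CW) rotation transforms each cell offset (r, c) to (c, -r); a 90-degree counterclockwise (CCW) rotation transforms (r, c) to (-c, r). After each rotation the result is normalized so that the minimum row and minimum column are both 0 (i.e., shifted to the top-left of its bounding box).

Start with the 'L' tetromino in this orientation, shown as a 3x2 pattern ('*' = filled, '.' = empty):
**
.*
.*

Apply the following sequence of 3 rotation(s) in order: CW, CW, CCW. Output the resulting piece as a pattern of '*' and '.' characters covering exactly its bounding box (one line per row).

Answer: ..*
***

Derivation:
Start:
**
.*
.*
After rotation 1 (CW):
..*
***
After rotation 2 (CW):
*.
*.
**
After rotation 3 (CCW):
..*
***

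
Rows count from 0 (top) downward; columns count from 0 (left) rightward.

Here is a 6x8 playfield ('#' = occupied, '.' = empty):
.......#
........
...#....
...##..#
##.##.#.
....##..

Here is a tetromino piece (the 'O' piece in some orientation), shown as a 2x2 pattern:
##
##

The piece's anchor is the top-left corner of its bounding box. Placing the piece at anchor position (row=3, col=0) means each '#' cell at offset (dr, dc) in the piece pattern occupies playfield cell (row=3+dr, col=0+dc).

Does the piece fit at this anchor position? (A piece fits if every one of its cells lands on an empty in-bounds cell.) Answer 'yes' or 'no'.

Answer: no

Derivation:
Check each piece cell at anchor (3, 0):
  offset (0,0) -> (3,0): empty -> OK
  offset (0,1) -> (3,1): empty -> OK
  offset (1,0) -> (4,0): occupied ('#') -> FAIL
  offset (1,1) -> (4,1): occupied ('#') -> FAIL
All cells valid: no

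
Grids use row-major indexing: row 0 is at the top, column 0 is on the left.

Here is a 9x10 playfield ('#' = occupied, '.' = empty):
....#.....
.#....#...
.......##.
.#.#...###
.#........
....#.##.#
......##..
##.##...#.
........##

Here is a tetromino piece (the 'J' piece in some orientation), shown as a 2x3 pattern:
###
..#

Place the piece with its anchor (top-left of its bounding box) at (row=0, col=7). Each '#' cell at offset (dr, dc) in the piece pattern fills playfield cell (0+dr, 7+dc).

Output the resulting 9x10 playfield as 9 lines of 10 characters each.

Fill (0+0,7+0) = (0,7)
Fill (0+0,7+1) = (0,8)
Fill (0+0,7+2) = (0,9)
Fill (0+1,7+2) = (1,9)

Answer: ....#..###
.#....#..#
.......##.
.#.#...###
.#........
....#.##.#
......##..
##.##...#.
........##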